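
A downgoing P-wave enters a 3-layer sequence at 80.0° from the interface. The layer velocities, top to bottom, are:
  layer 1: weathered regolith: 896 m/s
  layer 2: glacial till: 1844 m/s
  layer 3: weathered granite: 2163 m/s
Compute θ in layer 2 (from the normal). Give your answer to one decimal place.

From the normal: θ₁ = 90° − 80.0° = 10.0°.
Ray parameter p = sin 10.0° / 896 = 1.9380e-04 s/m.
sin θ_2 = p·V_2 = 1.9380e-04 × 1844 = 0.3574.
θ_2 = arcsin 0.3574 = 20.94°.

20.9°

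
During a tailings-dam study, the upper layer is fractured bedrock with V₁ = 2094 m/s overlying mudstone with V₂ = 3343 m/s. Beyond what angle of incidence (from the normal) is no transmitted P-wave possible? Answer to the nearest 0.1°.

At critical incidence the refracted ray runs along the interface (θ₂ = 90°), so sin θ_c = V₁/V₂.
θ_c = arcsin(2094/3343) = arcsin 0.6264 = 38.78°.

38.8°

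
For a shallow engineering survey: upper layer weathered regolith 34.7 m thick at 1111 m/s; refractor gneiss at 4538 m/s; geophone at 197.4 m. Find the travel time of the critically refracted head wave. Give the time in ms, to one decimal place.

t = x/V₂ + 2h·√(V₂²−V₁²)/(V₁V₂).
√(V₂²−V₁²) = √(4538²−1111²) = 4399.9 m/s; delay term = 2·34.7·4399.9/(1111·4538) = 0.06057 s.
t = 197.4/4538 + 0.06057 = 0.10406 s.

104.1 ms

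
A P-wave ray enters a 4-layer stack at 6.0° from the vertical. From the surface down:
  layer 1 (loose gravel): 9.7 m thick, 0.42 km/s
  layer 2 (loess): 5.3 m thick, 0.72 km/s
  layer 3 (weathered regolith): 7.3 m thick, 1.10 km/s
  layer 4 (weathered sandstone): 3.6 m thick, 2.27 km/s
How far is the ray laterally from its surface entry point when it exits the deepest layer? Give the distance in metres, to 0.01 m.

6.53 m

Apply Snell's law at each interface; in layer i the horizontal offset is hᵢ·tan θᵢ.
Layer 1: θ = 6.00°; offset = 9.7·tan 6.00° = 1.0195 m.
Layer 2: sin θ = 0.72·sin 6.0°/0.42 = 0.1792, θ = 10.32°; offset = 5.3·tan 10.32° = 0.9653 m.
Layer 3: sin θ = 1.10·sin 6.0°/0.42 = 0.2738, θ = 15.89°; offset = 7.3·tan 15.89° = 2.0779 m.
Layer 4: sin θ = 2.27·sin 6.0°/0.42 = 0.5650, θ = 34.40°; offset = 3.6·tan 34.40° = 2.4649 m.
Σ offsets = 6.5276 m.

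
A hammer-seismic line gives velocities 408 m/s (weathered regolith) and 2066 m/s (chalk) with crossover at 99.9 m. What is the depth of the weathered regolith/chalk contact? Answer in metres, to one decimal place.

x_cross = 2h·√((V₂+V₁)/(V₂−V₁)) → h = x_cross / (2·√((V₂+V₁)/(V₂−V₁))).
√((V₂+V₁)/(V₂−V₁)) = √((2066+408)/(2066−408)) = 1.2215.
h = 99.9 / (2·1.2215) = 40.89 m.

40.9 m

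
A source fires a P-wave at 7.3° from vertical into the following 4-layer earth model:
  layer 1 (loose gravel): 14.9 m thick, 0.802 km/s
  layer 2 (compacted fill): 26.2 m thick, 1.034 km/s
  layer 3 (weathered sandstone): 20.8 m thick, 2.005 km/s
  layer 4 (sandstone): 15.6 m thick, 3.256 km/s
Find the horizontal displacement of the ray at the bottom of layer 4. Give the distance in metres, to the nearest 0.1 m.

22.6 m

Ray parameter p = sin 7.3° / 0.802 km/s = 1.5843e-01 s/km.
Layer 1: θ = 7.30°; offset = 14.9·tan 7.30° = 1.909 m.
Layer 2: sin θ = p·1.034 = 0.1638 → θ = 9.43°; offset = 26.2·tan 9.43° = 4.351 m.
Layer 3: sin θ = p·2.005 = 0.3177 → θ = 18.52°; offset = 20.8·tan 18.52° = 6.968 m.
Layer 4: sin θ = p·3.256 = 0.5159 → θ = 31.06°; offset = 15.6·tan 31.06° = 9.394 m.
Summing the layer offsets gives 22.622 m.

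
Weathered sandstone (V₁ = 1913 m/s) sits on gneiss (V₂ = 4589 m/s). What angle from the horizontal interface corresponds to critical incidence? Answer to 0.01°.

65.36°

Critical incidence: sin θ_c = V₁/V₂ = 1913/4589 = 0.4169.
θ_c = arcsin 0.4169 = 24.64°.
Measured from the interface: 90° − 24.64° = 65.36°.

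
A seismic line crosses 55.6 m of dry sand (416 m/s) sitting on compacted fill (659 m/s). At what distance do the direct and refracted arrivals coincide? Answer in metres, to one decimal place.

x_cross = 2h·√((V₂+V₁)/(V₂−V₁)).
(V₂+V₁)/(V₂−V₁) = (659+416)/(659−416) = 4.4239; √ = 2.1033.
x_cross = 2·55.6·2.1033 = 233.89 m.

233.9 m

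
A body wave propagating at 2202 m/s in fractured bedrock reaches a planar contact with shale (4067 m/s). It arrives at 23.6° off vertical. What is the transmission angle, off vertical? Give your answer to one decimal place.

47.7°

sin θ₁/V₁ = sin θ₂/V₂ ⇒ sin θ₂ = 4067·sin 23.6°/2202 = 4067·0.4003/2202 = 0.7394.
θ₂ = arcsin 0.7394 = 47.68° from the normal.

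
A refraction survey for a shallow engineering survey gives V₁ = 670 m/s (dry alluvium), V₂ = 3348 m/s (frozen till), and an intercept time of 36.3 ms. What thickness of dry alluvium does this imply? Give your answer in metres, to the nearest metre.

θ_c = arcsin(670/3348) = 11.54°; cos θ_c = 0.9798.
tᵢ = 2h cos θ_c/V₁ ⇒ h = tᵢ·V₁/(2 cos θ_c) = 0.0363·670/(2·0.9798) = 12.41 m.

12 m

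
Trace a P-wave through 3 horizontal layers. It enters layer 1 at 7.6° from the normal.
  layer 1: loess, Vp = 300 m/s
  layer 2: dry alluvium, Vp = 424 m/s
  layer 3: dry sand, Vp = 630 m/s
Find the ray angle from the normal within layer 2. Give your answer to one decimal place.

Ray parameter p = sin 7.6° / 300 = 4.4085e-04 s/m.
sin θ_2 = p·V_2 = 4.4085e-04 × 424 = 0.1869.
θ_2 = arcsin 0.1869 = 10.77°.

10.8°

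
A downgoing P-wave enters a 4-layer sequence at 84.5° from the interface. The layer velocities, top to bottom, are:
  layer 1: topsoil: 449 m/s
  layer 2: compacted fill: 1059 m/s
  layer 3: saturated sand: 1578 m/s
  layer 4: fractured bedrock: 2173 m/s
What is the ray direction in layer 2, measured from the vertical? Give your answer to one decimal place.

From the normal: θ₁ = 90° − 84.5° = 5.5°.
Snell's law across each interface conserves sin θ / V, so sin θ_2 = V_2·sin θ₁/V₁.
sin θ_2 = 1059 × sin 5.5° / 449 = 0.2261.
θ_2 = 13.07° from the vertical.

13.1°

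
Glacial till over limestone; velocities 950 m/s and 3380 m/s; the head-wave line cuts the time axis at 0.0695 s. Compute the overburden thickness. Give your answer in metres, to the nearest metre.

34 m

h = tᵢ·V₁·V₂ / (2·√(V₂²−V₁²)).
√(V₂²−V₁²) = √(3380² − 950²) = 3243.7 m/s.
h = 0.0695 s × 950 × 3380 / (2 × 3243.7) = 34.40 m.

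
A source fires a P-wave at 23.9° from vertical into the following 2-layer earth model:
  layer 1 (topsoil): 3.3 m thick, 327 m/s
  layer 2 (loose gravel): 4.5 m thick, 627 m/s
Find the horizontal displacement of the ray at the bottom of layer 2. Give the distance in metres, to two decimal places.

7.01 m

Apply Snell's law at each interface; in layer i the horizontal offset is hᵢ·tan θᵢ.
Layer 1: θ = 23.90°; offset = 3.3·tan 23.90° = 1.4624 m.
Layer 2: sin θ = 627·sin 23.9°/327 = 0.7768, θ = 50.97°; offset = 4.5·tan 50.97° = 5.5514 m.
Summing the layer offsets gives 7.0137 m.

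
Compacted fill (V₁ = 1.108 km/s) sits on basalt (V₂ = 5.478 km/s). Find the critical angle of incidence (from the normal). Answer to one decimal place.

Critical incidence: sin θ_c = V₁/V₂ = 1.108/5.478 = 0.2023.
θ_c = arcsin 0.2023 = 11.67°.

11.7°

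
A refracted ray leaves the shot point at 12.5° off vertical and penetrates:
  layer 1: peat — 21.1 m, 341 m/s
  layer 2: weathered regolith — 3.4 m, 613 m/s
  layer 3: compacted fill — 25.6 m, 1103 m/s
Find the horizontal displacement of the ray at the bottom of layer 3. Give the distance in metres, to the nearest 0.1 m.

31.2 m

p = sin θ₁/V₁ = sin 12.5°/341 = 6.3472e-04 s/m is conserved through the stack.
Layer 1: θ = 12.50°; offset = 21.1·tan 12.50° = 4.678 m.
Layer 2: sin θ = p·613 = 0.3891 → θ = 22.90°; offset = 3.4·tan 22.90° = 1.436 m.
Layer 3: sin θ = p·1103 = 0.7001 → θ = 44.43°; offset = 25.6·tan 44.43° = 25.100 m.
Σ offsets = 31.214 m.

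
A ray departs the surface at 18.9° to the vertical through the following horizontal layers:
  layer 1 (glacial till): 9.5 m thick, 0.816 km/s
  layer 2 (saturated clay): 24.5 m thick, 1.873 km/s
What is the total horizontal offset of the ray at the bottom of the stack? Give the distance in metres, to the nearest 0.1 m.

Apply Snell's law at each interface; in layer i the horizontal offset is hᵢ·tan θᵢ.
Layer 1: θ = 18.90°; offset = 9.5·tan 18.90° = 3.253 m.
Layer 2: sin θ = 1.873·sin 18.9°/0.816 = 0.7435, θ = 48.03°; offset = 24.5·tan 48.03° = 27.239 m.
Total horizontal offset = 30.492 m.

30.5 m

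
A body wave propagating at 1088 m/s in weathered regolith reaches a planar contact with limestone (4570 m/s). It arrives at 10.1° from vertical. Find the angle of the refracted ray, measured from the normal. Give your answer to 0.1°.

Snell's law: sin θ₂ = (V₂/V₁)·sin θ₁ = (4570/1088)·sin 10.1° = 0.7366.
θ₂ = sin⁻¹(0.7366) = 47.44° (from vertical).

47.4°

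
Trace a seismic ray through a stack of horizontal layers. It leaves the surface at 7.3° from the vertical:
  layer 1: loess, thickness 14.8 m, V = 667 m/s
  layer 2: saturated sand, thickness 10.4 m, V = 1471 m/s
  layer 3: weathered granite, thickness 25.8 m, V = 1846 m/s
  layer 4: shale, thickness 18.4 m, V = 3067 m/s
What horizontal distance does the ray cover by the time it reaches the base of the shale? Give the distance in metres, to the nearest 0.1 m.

27.9 m

p = sin θ₁/V₁ = sin 7.3°/667 = 1.9050e-04 s/m is conserved through the stack.
Layer 1: θ = 7.30°; offset = 14.8·tan 7.30° = 1.896 m.
Layer 2: sin θ = p·1471 = 0.2802 → θ = 16.27°; offset = 10.4·tan 16.27° = 3.036 m.
Layer 3: sin θ = p·1846 = 0.3517 → θ = 20.59°; offset = 25.8·tan 20.59° = 9.692 m.
Layer 4: sin θ = p·3067 = 0.5843 → θ = 35.75°; offset = 18.4·tan 35.75° = 13.247 m.
Summing the layer offsets gives 27.871 m.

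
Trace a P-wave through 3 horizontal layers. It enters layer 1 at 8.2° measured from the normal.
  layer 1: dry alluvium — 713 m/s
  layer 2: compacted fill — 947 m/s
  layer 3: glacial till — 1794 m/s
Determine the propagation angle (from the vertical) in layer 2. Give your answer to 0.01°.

10.92°

Ray parameter p = sin 8.2° / 713 = 2.0004e-04 s/m.
sin θ_2 = p·V_2 = 2.0004e-04 × 947 = 0.1894.
θ_2 = arcsin 0.1894 = 10.92°.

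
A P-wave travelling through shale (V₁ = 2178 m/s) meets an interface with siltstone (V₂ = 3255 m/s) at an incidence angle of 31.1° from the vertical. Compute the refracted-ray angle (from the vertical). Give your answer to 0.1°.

50.5°

sin θ₁/V₁ = sin θ₂/V₂ ⇒ sin θ₂ = 3255·sin 31.1°/2178 = 3255·0.5165/2178 = 0.7720.
θ₂ = sin⁻¹(0.7720) = 50.53° (from vertical).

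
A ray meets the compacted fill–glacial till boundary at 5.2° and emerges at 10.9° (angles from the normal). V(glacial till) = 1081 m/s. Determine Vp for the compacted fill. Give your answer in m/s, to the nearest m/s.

518 m/s

sin 5.2° = 0.0906; sin 10.9° = 0.1891.
V₁ = V₂·(sin θ₁/sin θ₂) = 1081·(0.0906/0.1891) = 518.12 m/s.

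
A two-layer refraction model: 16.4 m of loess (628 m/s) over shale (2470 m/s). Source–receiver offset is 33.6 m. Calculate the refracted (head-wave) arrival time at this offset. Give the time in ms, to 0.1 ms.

t = x/V₂ + 2h·√(V₂²−V₁²)/(V₁V₂).
√(V₂²−V₁²) = √(2470²−628²) = 2388.8 m/s; delay term = 2·16.4·2388.8/(628·2470) = 0.05051 s.
t = 33.6/2470 + 0.05051 = 0.06412 s.

64.1 ms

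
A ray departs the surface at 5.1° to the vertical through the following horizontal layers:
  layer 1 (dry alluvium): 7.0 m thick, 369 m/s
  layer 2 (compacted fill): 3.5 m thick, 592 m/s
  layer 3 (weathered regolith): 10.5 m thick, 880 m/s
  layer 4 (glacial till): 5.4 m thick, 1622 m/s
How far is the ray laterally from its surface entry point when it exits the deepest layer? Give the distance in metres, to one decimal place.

Ray parameter p = sin 5.1° / 369 m/s = 2.4091e-04 s/m.
Layer 1: θ = 5.10°; offset = 7.0·tan 5.10° = 0.625 m.
Layer 2: sin θ = p·592 = 0.1426 → θ = 8.20°; offset = 3.5·tan 8.20° = 0.504 m.
Layer 3: sin θ = p·880 = 0.2120 → θ = 12.24°; offset = 10.5·tan 12.24° = 2.278 m.
Layer 4: sin θ = p·1622 = 0.3907 → θ = 23.00°; offset = 5.4·tan 23.00° = 2.292 m.
Total horizontal offset = 5.699 m.

5.7 m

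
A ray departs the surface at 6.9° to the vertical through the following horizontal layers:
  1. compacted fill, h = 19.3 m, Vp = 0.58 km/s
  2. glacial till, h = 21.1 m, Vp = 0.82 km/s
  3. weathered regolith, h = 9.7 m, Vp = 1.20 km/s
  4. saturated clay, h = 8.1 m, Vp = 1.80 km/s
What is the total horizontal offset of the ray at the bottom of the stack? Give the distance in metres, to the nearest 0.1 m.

11.7 m

p = sin θ₁/V₁ = sin 6.9°/0.58 = 2.0713e-01 s/km is conserved through the stack.
Layer 1: θ = 6.90°; offset = 19.3·tan 6.90° = 2.336 m.
Layer 2: sin θ = p·0.82 = 0.1698 → θ = 9.78°; offset = 21.1·tan 9.78° = 3.637 m.
Layer 3: sin θ = p·1.20 = 0.2486 → θ = 14.39°; offset = 9.7·tan 14.39° = 2.489 m.
Layer 4: sin θ = p·1.80 = 0.3728 → θ = 21.89°; offset = 8.1·tan 21.89° = 3.255 m.
Total horizontal offset = 11.716 m.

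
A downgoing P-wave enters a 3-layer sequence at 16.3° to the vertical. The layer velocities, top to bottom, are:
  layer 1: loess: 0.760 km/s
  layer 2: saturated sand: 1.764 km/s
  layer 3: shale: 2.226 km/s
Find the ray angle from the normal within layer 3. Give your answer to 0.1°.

Ray parameter p = sin 16.3° / 0.760 = 3.6930e-01 s/km.
sin θ_3 = p·V_3 = 3.6930e-01 × 2.226 = 0.8221.
θ_3 = arcsin 0.8221 = 55.29°.

55.3°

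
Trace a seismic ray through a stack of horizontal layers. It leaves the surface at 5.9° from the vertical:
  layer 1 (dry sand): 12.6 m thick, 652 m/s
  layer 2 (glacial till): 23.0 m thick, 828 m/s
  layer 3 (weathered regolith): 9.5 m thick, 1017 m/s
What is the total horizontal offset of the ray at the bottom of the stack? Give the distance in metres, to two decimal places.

Apply Snell's law at each interface; in layer i the horizontal offset is hᵢ·tan θᵢ.
Layer 1: θ = 5.90°; offset = 12.6·tan 5.90° = 1.3021 m.
Layer 2: sin θ = 828·sin 5.9°/652 = 0.1305, θ = 7.50°; offset = 23.0·tan 7.50° = 3.0283 m.
Layer 3: sin θ = 1017·sin 5.9°/652 = 0.1603, θ = 9.23°; offset = 9.5·tan 9.23° = 1.5432 m.
Σ offsets = 5.8736 m.

5.87 m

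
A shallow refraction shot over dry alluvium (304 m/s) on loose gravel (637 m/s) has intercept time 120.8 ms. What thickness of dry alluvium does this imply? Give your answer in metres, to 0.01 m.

20.89 m

θ_c = arcsin(304/637) = 28.51°; cos θ_c = 0.8788.
tᵢ = 2h cos θ_c/V₁ ⇒ h = tᵢ·V₁/(2 cos θ_c) = 0.1208·304/(2·0.8788) = 20.89 m.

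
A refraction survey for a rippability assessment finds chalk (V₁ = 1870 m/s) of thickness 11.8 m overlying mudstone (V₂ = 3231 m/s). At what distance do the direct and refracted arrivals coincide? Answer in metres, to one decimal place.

45.7 m

x_cross = 2h·√((V₂+V₁)/(V₂−V₁)).
(V₂+V₁)/(V₂−V₁) = (3231+1870)/(3231−1870) = 3.7480; √ = 1.9360.
x_cross = 2·11.8·1.9360 = 45.69 m.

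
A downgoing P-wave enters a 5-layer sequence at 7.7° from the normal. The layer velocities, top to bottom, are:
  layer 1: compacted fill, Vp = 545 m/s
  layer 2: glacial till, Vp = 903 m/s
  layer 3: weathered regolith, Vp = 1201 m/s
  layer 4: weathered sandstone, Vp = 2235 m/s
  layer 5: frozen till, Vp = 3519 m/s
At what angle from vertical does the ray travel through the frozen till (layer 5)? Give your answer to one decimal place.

Snell's law across each interface conserves sin θ / V, so sin θ_5 = V_5·sin θ₁/V₁.
sin θ_5 = 3519 × sin 7.7° / 545 = 0.8651.
θ_5 = 59.90° from the vertical.

59.9°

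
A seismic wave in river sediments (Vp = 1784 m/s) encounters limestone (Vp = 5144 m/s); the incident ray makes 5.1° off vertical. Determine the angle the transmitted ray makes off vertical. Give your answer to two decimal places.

sin θ₁/V₁ = sin θ₂/V₂ ⇒ sin θ₂ = 5144·sin 5.1°/1784 = 5144·0.0889/1784 = 0.2563.
θ₂ = arcsin 0.2563 = 14.85° from the normal.

14.85°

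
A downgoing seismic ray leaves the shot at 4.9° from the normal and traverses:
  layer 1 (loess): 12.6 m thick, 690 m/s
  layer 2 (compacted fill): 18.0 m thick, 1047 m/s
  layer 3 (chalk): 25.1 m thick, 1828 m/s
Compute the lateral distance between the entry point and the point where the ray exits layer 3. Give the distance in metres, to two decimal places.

Apply Snell's law at each interface; in layer i the horizontal offset is hᵢ·tan θᵢ.
Layer 1: θ = 4.90°; offset = 12.6·tan 4.90° = 1.0802 m.
Layer 2: sin θ = 1047·sin 4.9°/690 = 0.1296, θ = 7.45°; offset = 18.0·tan 7.45° = 2.3528 m.
Layer 3: sin θ = 1828·sin 4.9°/690 = 0.2263, θ = 13.08°; offset = 25.1·tan 13.08° = 5.8312 m.
Summing the layer offsets gives 9.2643 m.

9.26 m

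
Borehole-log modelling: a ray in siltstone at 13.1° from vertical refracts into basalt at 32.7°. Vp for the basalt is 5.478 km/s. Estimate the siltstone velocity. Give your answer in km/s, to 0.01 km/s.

sin 13.1° = 0.2267; sin 32.7° = 0.5402.
V₁ = V₂·(sin θ₁/sin θ₂) = 5.478·(0.2267/0.5402) = 2.30 km/s.

2.30 km/s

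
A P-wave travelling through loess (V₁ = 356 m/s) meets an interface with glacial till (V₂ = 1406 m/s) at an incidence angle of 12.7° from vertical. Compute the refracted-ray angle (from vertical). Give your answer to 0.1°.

60.3°

sin θ₁/V₁ = sin θ₂/V₂ ⇒ sin θ₂ = 1406·sin 12.7°/356 = 1406·0.2198/356 = 0.8683.
θ₂ = sin⁻¹(0.8683) = 60.26° (from vertical).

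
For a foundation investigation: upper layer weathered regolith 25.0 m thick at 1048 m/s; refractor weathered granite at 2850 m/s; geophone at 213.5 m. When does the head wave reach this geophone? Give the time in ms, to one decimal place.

119.3 ms

θ_c = arcsin(V₁/V₂) = arcsin(1048/2850) = 21.58°, cos θ_c = 0.9299.
Intercept time tᵢ = 2h cos θ_c / V₁ = 2·25.0·0.9299/1048 = 0.04437 s.
t = x/V₂ + tᵢ = 213.5/2850 + 0.04437 = 0.11928 s.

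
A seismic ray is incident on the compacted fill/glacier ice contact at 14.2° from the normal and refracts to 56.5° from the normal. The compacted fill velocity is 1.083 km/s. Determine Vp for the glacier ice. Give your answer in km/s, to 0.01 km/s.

Snell's law: sin 14.2°/V₁ = sin 56.5°/V₂.
V₂ = V₁·sin 56.5°/sin 14.2° = 1.083 × 3.3994 = 3.68 km/s.

3.68 km/s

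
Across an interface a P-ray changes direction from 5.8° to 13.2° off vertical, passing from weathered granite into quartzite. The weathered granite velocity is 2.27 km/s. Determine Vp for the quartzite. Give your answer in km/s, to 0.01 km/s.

sin 5.8° = 0.1011; sin 13.2° = 0.2284.
V₂ = V₁·(sin θ₂/sin θ₁) = 2.27·(0.2284/0.1011) = 5.13 km/s.

5.13 km/s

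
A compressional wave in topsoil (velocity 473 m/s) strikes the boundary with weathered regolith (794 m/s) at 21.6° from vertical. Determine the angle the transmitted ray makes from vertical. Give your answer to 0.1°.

38.2°

sin θ₁/V₁ = sin θ₂/V₂ ⇒ sin θ₂ = 794·sin 21.6°/473 = 794·0.3681/473 = 0.6180.
θ₂ = sin⁻¹(0.6180) = 38.17° (from vertical).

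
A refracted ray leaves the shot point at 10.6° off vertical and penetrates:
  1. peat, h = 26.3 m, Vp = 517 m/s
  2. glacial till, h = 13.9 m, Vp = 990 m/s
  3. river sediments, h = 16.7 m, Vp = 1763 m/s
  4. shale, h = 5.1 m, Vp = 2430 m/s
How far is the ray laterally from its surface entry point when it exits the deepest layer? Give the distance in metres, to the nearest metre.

32 m

Apply Snell's law at each interface; in layer i the horizontal offset is hᵢ·tan θᵢ.
Layer 1: θ = 10.60°; offset = 26.3·tan 10.60° = 4.922 m.
Layer 2: sin θ = 990·sin 10.6°/517 = 0.3522, θ = 20.62°; offset = 13.9·tan 20.62° = 5.232 m.
Layer 3: sin θ = 1763·sin 10.6°/517 = 0.6273, θ = 38.85°; offset = 16.7·tan 38.85° = 13.451 m.
Layer 4: sin θ = 2430·sin 10.6°/517 = 0.8646, θ = 59.84°; offset = 5.1·tan 59.84° = 8.776 m.
Summing the layer offsets gives 32.381 m.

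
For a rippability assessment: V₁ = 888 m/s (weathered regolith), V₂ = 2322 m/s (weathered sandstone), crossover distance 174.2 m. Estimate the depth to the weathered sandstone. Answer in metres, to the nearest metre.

58 m

h = (x_cross/2)·√((V₂−V₁)/(V₂+V₁)).
(V₂−V₁)/(V₂+V₁) = (2322−888)/(2322+888) = 0.4467; √ = 0.6684.
h = (174.2/2)·0.6684 = 58.22 m.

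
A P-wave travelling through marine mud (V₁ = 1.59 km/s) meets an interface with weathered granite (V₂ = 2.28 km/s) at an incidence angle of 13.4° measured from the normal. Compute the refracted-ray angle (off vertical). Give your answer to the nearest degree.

sin θ₁/V₁ = sin θ₂/V₂ ⇒ sin θ₂ = 2.28·sin 13.4°/1.59 = 2.28·0.2317/1.59 = 0.3323.
θ₂ = sin⁻¹(0.3323) = 19.41° (from vertical).

19°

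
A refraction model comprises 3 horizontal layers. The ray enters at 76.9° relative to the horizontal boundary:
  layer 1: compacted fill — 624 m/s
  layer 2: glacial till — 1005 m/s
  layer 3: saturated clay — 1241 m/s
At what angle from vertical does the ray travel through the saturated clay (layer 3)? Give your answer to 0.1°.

From the normal: θ₁ = 90° − 76.9° = 13.1°.
Snell's law across each interface conserves sin θ / V, so sin θ_3 = V_3·sin θ₁/V₁.
sin θ_3 = 1241 × sin 13.1° / 624 = 0.4508.
θ_3 = 26.79° from the vertical.

26.8°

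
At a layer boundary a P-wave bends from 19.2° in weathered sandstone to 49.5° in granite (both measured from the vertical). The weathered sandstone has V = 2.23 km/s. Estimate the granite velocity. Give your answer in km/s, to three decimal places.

5.156 km/s

sin 19.2° = 0.3289; sin 49.5° = 0.7604.
V₂ = V₁·(sin θ₂/sin θ₁) = 2.23·(0.7604/0.3289) = 5.156 km/s.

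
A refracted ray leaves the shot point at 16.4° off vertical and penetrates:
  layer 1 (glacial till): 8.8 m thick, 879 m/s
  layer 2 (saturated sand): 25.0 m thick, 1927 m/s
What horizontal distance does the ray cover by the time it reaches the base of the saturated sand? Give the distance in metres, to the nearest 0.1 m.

Ray parameter p = sin 16.4° / 879 m/s = 3.2121e-04 s/m.
Layer 1: θ = 16.40°; offset = 8.8·tan 16.40° = 2.590 m.
Layer 2: sin θ = p·1927 = 0.6190 → θ = 38.24°; offset = 25.0·tan 38.24° = 19.702 m.
Total horizontal offset = 22.292 m.

22.3 m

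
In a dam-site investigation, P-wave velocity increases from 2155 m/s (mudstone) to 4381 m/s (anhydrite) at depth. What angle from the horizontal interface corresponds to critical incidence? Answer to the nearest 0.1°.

60.5°

At critical incidence the refracted ray runs along the interface (θ₂ = 90°), so sin θ_c = V₁/V₂.
θ_c = arcsin(2155/4381) = arcsin 0.4919 = 29.47°.
Measured from the interface: 90° − 29.47° = 60.53°.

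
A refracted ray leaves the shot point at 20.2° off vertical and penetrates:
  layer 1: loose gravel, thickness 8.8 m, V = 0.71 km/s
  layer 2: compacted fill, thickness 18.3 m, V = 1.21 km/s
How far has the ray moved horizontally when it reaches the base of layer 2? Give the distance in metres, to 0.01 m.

16.56 m

Apply Snell's law at each interface; in layer i the horizontal offset is hᵢ·tan θᵢ.
Layer 1: θ = 20.20°; offset = 8.8·tan 20.20° = 3.2378 m.
Layer 2: sin θ = 1.21·sin 20.2°/0.71 = 0.5885, θ = 36.05°; offset = 18.3·tan 36.05° = 13.3193 m.
Σ offsets = 16.5570 m.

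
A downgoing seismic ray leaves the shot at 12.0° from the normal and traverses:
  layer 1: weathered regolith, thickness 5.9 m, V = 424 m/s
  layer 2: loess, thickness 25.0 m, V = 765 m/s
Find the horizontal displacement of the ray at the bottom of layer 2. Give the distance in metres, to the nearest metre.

11 m

Apply Snell's law at each interface; in layer i the horizontal offset is hᵢ·tan θᵢ.
Layer 1: θ = 12.00°; offset = 5.9·tan 12.00° = 1.254 m.
Layer 2: sin θ = 765·sin 12.0°/424 = 0.3751, θ = 22.03°; offset = 25.0·tan 22.03° = 10.117 m.
Σ offsets = 11.371 m.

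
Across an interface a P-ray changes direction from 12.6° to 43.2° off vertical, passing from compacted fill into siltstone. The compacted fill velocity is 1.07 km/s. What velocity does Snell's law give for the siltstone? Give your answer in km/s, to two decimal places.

sin 12.6° = 0.2181; sin 43.2° = 0.6845.
V₂ = V₁·(sin θ₂/sin θ₁) = 1.07·(0.6845/0.2181) = 3.36 km/s.

3.36 km/s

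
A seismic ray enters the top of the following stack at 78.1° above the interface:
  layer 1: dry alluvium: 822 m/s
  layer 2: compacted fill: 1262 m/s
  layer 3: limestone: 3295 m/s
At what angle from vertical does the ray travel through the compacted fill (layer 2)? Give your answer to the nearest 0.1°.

18.5°

From the normal: θ₁ = 90° − 78.1° = 11.9°.
Ray parameter p = sin 11.9° / 822 = 2.5086e-04 s/m.
sin θ_2 = p·V_2 = 2.5086e-04 × 1262 = 0.3166.
θ_2 = 18.46° from the vertical.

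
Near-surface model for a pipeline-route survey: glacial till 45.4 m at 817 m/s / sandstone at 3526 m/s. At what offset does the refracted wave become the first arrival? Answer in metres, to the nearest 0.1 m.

x_cross = 2h·√((V₂+V₁)/(V₂−V₁)).
(V₂+V₁)/(V₂−V₁) = (3526+817)/(3526−817) = 1.6032; √ = 1.2662.
x_cross = 2·45.4·1.2662 = 114.97 m.

115.0 m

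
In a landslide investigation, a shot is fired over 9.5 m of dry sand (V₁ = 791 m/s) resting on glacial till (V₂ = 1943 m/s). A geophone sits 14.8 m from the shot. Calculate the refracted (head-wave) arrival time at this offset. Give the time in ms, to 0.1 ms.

t = x/V₂ + 2h·√(V₂²−V₁²)/(V₁V₂).
√(V₂²−V₁²) = √(1943²−791²) = 1774.7 m/s; delay term = 2·9.5·1774.7/(791·1943) = 0.02194 s.
t = 14.8/1943 + 0.02194 = 0.02956 s.

29.6 ms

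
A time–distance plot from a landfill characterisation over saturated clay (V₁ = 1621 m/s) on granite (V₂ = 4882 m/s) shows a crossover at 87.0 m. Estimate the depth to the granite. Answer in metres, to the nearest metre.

x_cross = 2h·√((V₂+V₁)/(V₂−V₁)) → h = x_cross / (2·√((V₂+V₁)/(V₂−V₁))).
√((V₂+V₁)/(V₂−V₁)) = √((4882+1621)/(4882−1621)) = 1.4122.
h = 87.0 / (2·1.4122) = 30.80 m.

31 m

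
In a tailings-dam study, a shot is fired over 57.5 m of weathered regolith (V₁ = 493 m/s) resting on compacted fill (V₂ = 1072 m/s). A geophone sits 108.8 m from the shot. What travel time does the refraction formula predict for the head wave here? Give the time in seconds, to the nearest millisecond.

t = x/V₂ + 2h·√(V₂²−V₁²)/(V₁V₂).
√(V₂²−V₁²) = √(1072²−493²) = 951.9 m/s; delay term = 2·57.5·951.9/(493·1072) = 0.20713 s.
t = 108.8/1072 + 0.20713 = 0.30863 s.

0.309 s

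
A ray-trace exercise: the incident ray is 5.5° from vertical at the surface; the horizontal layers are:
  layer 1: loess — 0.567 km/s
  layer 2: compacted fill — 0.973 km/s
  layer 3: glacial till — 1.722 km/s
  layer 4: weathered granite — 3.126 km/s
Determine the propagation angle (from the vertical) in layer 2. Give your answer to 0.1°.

Ray parameter p = sin 5.5° / 0.567 = 1.6904e-01 s/km.
sin θ_2 = p·V_2 = 1.6904e-01 × 0.973 = 0.1645.
θ_2 = arcsin 0.1645 = 9.47°.

9.5°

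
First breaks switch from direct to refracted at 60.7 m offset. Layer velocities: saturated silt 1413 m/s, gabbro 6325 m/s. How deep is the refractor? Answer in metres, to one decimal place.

24.2 m

x_cross = 2h·√((V₂+V₁)/(V₂−V₁)) → h = x_cross / (2·√((V₂+V₁)/(V₂−V₁))).
√((V₂+V₁)/(V₂−V₁)) = √((6325+1413)/(6325−1413)) = 1.2551.
h = 60.7 / (2·1.2551) = 24.18 m.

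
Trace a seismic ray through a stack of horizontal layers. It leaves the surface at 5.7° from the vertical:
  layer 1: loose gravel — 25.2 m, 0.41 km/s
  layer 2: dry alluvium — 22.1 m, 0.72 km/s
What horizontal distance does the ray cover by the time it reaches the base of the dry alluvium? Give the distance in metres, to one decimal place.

6.4 m

Apply Snell's law at each interface; in layer i the horizontal offset is hᵢ·tan θᵢ.
Layer 1: θ = 5.70°; offset = 25.2·tan 5.70° = 2.515 m.
Layer 2: sin θ = 0.72·sin 5.7°/0.41 = 0.1744, θ = 10.04°; offset = 22.1·tan 10.04° = 3.915 m.
Summing the layer offsets gives 6.430 m.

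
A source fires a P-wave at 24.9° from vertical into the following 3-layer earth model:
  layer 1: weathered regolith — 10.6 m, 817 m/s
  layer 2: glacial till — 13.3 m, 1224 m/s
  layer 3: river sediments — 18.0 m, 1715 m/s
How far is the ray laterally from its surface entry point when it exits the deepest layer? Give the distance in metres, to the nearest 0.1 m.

p = sin θ₁/V₁ = sin 24.9°/817 = 5.1534e-04 s/m is conserved through the stack.
Layer 1: θ = 24.90°; offset = 10.6·tan 24.90° = 4.920 m.
Layer 2: sin θ = p·1224 = 0.6308 → θ = 39.11°; offset = 13.3·tan 39.11° = 10.812 m.
Layer 3: sin θ = p·1715 = 0.8838 → θ = 62.11°; offset = 18.0·tan 62.11° = 34.005 m.
Summing the layer offsets gives 49.737 m.

49.7 m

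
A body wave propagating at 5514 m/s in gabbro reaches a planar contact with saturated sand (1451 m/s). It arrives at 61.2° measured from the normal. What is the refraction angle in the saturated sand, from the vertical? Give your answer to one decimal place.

Snell's law: sin θ₂ = (V₂/V₁)·sin θ₁ = (1451/5514)·sin 61.2° = 0.2306.
θ₂ = arcsin 0.2306 = 13.33° from the normal.

13.3°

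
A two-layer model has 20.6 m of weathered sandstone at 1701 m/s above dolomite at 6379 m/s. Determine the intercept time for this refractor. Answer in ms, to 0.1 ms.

23.3 ms

tᵢ = 2h·√(V₂²−V₁²)/(V₁V₂).
√(V₂²−V₁²) = √(6379²−1701²) = 6148.0 m/s.
tᵢ = 2·20.6·6148.0/(1701·6379) = 0.02334 s.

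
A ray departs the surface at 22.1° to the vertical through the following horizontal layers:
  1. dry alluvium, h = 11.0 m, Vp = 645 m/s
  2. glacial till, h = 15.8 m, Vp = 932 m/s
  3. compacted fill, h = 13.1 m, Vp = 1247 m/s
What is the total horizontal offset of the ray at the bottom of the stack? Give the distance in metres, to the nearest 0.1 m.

28.6 m

Apply Snell's law at each interface; in layer i the horizontal offset is hᵢ·tan θᵢ.
Layer 1: θ = 22.10°; offset = 11.0·tan 22.10° = 4.467 m.
Layer 2: sin θ = 932·sin 22.1°/645 = 0.5436, θ = 32.93°; offset = 15.8·tan 32.93° = 10.234 m.
Layer 3: sin θ = 1247·sin 22.1°/645 = 0.7274, θ = 46.67°; offset = 13.1·tan 46.67° = 13.885 m.
Summing the layer offsets gives 28.585 m.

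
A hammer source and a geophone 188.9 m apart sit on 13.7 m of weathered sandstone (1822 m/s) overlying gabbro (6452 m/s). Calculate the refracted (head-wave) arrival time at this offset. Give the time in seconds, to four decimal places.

θ_c = arcsin(V₁/V₂) = arcsin(1822/6452) = 16.40°, cos θ_c = 0.9593.
Intercept time tᵢ = 2h cos θ_c / V₁ = 2·13.7·0.9593/1822 = 0.01443 s.
t = x/V₂ + tᵢ = 188.9/6452 + 0.01443 = 0.04370 s.

0.0437 s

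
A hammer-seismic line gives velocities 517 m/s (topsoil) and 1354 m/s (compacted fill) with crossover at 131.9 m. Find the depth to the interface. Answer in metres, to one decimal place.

x_cross = 2h·√((V₂+V₁)/(V₂−V₁)) → h = x_cross / (2·√((V₂+V₁)/(V₂−V₁))).
√((V₂+V₁)/(V₂−V₁)) = √((1354+517)/(1354−517)) = 1.4951.
h = 131.9 / (2·1.4951) = 44.11 m.

44.1 m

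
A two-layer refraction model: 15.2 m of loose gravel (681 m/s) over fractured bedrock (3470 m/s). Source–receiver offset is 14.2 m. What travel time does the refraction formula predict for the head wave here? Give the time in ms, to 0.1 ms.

θ_c = arcsin(V₁/V₂) = arcsin(681/3470) = 11.32°, cos θ_c = 0.9806.
Intercept time tᵢ = 2h cos θ_c / V₁ = 2·15.2·0.9806/681 = 0.04377 s.
t = x/V₂ + tᵢ = 14.2/3470 + 0.04377 = 0.04786 s.

47.9 ms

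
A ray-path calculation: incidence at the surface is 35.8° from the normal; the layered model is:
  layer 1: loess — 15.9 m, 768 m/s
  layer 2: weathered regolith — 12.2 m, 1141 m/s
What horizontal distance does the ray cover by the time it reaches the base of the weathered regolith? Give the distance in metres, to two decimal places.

32.90 m

Ray parameter p = sin 35.8° / 768 m/s = 7.6166e-04 s/m.
Layer 1: θ = 35.80°; offset = 15.9·tan 35.80° = 11.4674 m.
Layer 2: sin θ = p·1141 = 0.8691 → θ = 60.35°; offset = 12.2·tan 60.35° = 21.4318 m.
Total horizontal offset = 32.8992 m.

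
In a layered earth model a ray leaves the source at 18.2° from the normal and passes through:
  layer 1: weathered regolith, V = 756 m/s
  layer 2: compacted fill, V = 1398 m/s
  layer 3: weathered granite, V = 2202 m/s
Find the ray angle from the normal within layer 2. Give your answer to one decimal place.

35.3°

Ray parameter p = sin 18.2° / 756 = 4.1314e-04 s/m.
sin θ_2 = p·V_2 = 4.1314e-04 × 1398 = 0.5776.
θ_2 = 35.28° from the vertical.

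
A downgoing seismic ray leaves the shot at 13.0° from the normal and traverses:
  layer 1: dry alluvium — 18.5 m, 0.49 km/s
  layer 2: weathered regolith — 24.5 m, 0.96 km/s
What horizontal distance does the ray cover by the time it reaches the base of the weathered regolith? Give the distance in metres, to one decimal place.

Ray parameter p = sin 13.0° / 0.49 km/s = 4.5908e-01 s/km.
Layer 1: θ = 13.00°; offset = 18.5·tan 13.00° = 4.271 m.
Layer 2: sin θ = p·0.96 = 0.4407 → θ = 26.15°; offset = 24.5·tan 26.15° = 12.029 m.
Total horizontal offset = 16.300 m.

16.3 m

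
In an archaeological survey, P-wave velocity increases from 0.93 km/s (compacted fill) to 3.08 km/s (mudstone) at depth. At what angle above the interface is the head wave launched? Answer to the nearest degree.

At critical incidence the refracted ray runs along the interface (θ₂ = 90°), so sin θ_c = V₁/V₂.
θ_c = arcsin(0.93/3.08) = arcsin 0.3019 = 17.57°.
Measured from the interface: 90° − 17.57° = 72.43°.

72°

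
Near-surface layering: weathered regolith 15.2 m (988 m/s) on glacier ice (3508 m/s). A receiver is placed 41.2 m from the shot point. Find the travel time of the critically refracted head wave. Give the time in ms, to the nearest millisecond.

t = x/V₂ + 2h·√(V₂²−V₁²)/(V₁V₂).
√(V₂²−V₁²) = √(3508²−988²) = 3366.0 m/s; delay term = 2·15.2·3366.0/(988·3508) = 0.02952 s.
t = 41.2/3508 + 0.02952 = 0.04127 s.

41 ms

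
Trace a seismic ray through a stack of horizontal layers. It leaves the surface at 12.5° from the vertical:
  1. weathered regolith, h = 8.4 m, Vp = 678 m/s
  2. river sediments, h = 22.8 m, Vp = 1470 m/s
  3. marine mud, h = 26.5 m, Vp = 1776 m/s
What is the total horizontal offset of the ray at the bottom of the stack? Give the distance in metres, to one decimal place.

Apply Snell's law at each interface; in layer i the horizontal offset is hᵢ·tan θᵢ.
Layer 1: θ = 12.50°; offset = 8.4·tan 12.50° = 1.862 m.
Layer 2: sin θ = 1470·sin 12.5°/678 = 0.4693, θ = 27.99°; offset = 22.8·tan 27.99° = 12.116 m.
Layer 3: sin θ = 1776·sin 12.5°/678 = 0.5670, θ = 34.54°; offset = 26.5·tan 34.54° = 18.239 m.
Summing the layer offsets gives 32.218 m.

32.2 m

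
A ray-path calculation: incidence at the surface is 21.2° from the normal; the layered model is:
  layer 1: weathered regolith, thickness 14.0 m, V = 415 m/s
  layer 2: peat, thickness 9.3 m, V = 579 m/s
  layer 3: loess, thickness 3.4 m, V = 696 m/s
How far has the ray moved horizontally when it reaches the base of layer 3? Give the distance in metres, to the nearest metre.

13 m

Apply Snell's law at each interface; in layer i the horizontal offset is hᵢ·tan θᵢ.
Layer 1: θ = 21.20°; offset = 14.0·tan 21.20° = 5.430 m.
Layer 2: sin θ = 579·sin 21.2°/415 = 0.5045, θ = 30.30°; offset = 9.3·tan 30.30° = 5.435 m.
Layer 3: sin θ = 696·sin 21.2°/415 = 0.6065, θ = 37.34°; offset = 3.4·tan 37.34° = 2.593 m.
Total horizontal offset = 13.458 m.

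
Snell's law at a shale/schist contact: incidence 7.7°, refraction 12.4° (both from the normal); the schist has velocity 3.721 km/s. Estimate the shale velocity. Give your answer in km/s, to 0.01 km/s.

Snell's law: sin 7.7°/V₁ = sin 12.4°/V₂.
V₁ = V₂·sin 7.7°/sin 12.4° = 3.721 × 0.6240 = 2.32 km/s.

2.32 km/s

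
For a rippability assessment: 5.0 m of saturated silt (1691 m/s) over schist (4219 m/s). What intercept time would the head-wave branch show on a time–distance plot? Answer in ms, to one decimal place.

5.4 ms

tᵢ = 2h·√(V₂²−V₁²)/(V₁V₂).
√(V₂²−V₁²) = √(4219²−1691²) = 3865.3 m/s.
tᵢ = 2·5.0·3865.3/(1691·4219) = 0.00542 s.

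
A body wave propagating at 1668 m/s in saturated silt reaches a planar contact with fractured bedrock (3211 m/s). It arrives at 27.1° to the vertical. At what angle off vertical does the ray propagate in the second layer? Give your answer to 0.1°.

Snell's law: sin θ₂ = (V₂/V₁)·sin θ₁ = (3211/1668)·sin 27.1° = 0.8770.
θ₂ = sin⁻¹(0.8770) = 61.28° (from vertical).

61.3°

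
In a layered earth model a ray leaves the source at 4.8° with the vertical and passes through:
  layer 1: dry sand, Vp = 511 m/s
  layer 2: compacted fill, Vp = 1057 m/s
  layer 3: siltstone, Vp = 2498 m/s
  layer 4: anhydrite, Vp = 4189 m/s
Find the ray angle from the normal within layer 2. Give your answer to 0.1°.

Ray parameter p = sin 4.8° / 511 = 1.6375e-04 s/m.
sin θ_2 = p·V_2 = 1.6375e-04 × 1057 = 0.1731.
θ_2 = arcsin 0.1731 = 9.97°.

10.0°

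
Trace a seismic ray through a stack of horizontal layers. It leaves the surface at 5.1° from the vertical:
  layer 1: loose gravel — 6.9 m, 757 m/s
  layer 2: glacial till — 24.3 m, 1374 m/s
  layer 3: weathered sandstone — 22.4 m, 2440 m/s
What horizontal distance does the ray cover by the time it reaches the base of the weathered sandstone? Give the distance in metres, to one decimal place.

Ray parameter p = sin 5.1° / 757 m/s = 1.1743e-04 s/m.
Layer 1: θ = 5.10°; offset = 6.9·tan 5.10° = 0.616 m.
Layer 2: sin θ = p·1374 = 0.1613 → θ = 9.29°; offset = 24.3·tan 9.29° = 3.973 m.
Layer 3: sin θ = p·2440 = 0.2865 → θ = 16.65°; offset = 22.4·tan 16.65° = 6.699 m.
Total horizontal offset = 11.288 m.

11.3 m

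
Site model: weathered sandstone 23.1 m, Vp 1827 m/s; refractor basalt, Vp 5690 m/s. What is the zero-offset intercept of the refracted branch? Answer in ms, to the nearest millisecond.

24 ms

θ_c = arcsin(V₁/V₂) = arcsin(1827/5690) = 18.73°; cos θ_c = 0.9470.
tᵢ = 2h·cos θ_c / V₁ = 2·23.1·0.9470 / 1827 = 0.02395 s.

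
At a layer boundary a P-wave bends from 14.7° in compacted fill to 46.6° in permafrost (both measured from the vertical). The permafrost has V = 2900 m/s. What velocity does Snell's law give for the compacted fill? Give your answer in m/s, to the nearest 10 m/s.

1010 m/s

Snell's law: sin 14.7°/V₁ = sin 46.6°/V₂.
V₁ = V₂·sin 14.7°/sin 46.6° = 2900 × 0.3493 = 1012.83 m/s.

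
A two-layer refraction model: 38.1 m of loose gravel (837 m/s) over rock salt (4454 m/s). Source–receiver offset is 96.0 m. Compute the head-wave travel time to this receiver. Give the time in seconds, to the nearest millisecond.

0.111 s

t = x/V₂ + 2h·√(V₂²−V₁²)/(V₁V₂).
√(V₂²−V₁²) = √(4454²−837²) = 4374.6 m/s; delay term = 2·38.1·4374.6/(837·4454) = 0.08942 s.
t = 96.0/4454 + 0.08942 = 0.11097 s.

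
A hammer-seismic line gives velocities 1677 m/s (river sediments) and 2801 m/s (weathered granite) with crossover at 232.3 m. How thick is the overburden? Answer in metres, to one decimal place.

58.2 m

x_cross = 2h·√((V₂+V₁)/(V₂−V₁)) → h = x_cross / (2·√((V₂+V₁)/(V₂−V₁))).
√((V₂+V₁)/(V₂−V₁)) = √((2801+1677)/(2801−1677)) = 1.9960.
h = 232.3 / (2·1.9960) = 58.19 m.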